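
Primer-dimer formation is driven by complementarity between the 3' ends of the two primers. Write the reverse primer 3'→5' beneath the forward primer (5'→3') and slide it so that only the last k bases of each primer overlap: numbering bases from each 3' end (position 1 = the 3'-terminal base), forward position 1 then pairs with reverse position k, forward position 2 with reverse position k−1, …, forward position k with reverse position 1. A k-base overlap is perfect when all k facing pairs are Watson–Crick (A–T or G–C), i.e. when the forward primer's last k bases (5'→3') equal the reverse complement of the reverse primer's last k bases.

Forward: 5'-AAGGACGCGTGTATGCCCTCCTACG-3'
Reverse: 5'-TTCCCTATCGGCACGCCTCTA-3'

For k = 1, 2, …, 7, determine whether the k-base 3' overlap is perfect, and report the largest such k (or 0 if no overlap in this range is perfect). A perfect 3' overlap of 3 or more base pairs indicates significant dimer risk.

Last 7 bases (5'→3') — forward …TCCTACG, reverse …GCCTCTA.
Reverse complement of the reverse primer's last 7 bases: TAGAGGC; its first k bases are the reverse complement of the reverse primer's last k bases, so a perfect k-base overlap needs the forward primer's last k bases to equal them.
Comparing (forward last k vs required): k=1: G vs T ✗; k=2: CG vs TA ✗; k=3: ACG vs TAG ✗; k=4: TACG vs TAGA ✗; k=5: CTACG vs TAGAG ✗; k=6: CCTACG vs TAGAGG ✗; k=7: TCCTACG vs TAGAGGC ✗.
No overlap length from 1 to 7 is perfect, so the longest perfect 3' overlap is 0.

Longest perfect overlap: 0 complementary base pairs; below the dimer-risk threshold (threshold 3).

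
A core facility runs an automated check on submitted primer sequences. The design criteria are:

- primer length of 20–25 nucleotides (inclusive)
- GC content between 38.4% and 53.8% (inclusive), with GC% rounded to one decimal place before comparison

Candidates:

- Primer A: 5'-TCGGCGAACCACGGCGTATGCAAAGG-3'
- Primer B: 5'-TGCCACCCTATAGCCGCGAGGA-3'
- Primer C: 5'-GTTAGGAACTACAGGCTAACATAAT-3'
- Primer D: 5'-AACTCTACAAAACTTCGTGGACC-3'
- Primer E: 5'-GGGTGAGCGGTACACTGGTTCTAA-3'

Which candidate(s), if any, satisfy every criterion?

Primer D only.

Primer A (26 nt, A=7 T=3 G=9 C=7): length 26, outside 20–25 ✗; GC 16/26 = 61.5%, outside 38.4–53.8% ✗ — fails.
Primer B (22 nt, A=5 T=3 G=6 C=8): length 22 ✓; GC 14/22 = 63.6%, outside 38.4–53.8% ✗ — fails.
Primer C (25 nt, A=10 T=6 G=5 C=4): length 25 ✓; GC 9/25 = 36.0%, outside 38.4–53.8% ✗ — fails.
Primer D (23 nt, A=8 T=5 G=3 C=7): length 23 ✓; GC 10/23 = 43.5% ✓ — passes.
Primer E (24 nt, A=5 T=6 G=9 C=4): length 24 ✓; GC 13/24 = 54.2%, outside 38.4–53.8% ✗ — fails.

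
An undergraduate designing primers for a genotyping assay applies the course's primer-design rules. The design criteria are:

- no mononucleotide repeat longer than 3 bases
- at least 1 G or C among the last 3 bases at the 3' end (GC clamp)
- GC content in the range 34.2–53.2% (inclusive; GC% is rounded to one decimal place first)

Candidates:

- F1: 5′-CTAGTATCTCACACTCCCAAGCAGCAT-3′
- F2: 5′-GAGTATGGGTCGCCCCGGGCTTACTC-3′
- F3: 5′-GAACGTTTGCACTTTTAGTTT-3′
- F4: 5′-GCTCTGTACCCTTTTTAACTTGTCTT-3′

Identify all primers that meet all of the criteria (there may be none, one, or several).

F1 (27 nt, A=8 T=6 G=3 C=10): longest run = 3 ✓; 3' end CAT has 1 G/C ✓; GC 13/27 = 48.1% ✓ — passes.
F2 (26 nt, A=3 T=6 G=9 C=8): longest run = 4, exceeds 3 ✗; 3' end CTC has 2 G/C ✓; GC 17/26 = 65.4%, outside 34.2–53.2% ✗ — fails.
F3 (21 nt, A=4 T=10 G=4 C=3): longest run = 4, exceeds 3 ✗; 3' end TTT has 0 G/C, need ≥1 ✗; GC 7/21 = 33.3%, outside 34.2–53.2% ✗ — fails.
F4 (26 nt, A=3 T=13 G=3 C=7): longest run = 5, exceeds 3 ✗; 3' end CTT has 1 G/C ✓; GC 10/26 = 38.5% ✓ — fails.

F1 only.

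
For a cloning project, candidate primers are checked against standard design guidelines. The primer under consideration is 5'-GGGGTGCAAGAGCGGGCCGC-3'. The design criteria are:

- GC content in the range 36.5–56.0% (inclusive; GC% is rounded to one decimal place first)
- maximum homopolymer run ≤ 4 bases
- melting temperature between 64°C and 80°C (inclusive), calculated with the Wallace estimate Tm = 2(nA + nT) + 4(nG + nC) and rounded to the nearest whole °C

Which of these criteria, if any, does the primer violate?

Fails: GC content.

Base counts: A=3, T=1, G=11, C=5 (length 20).
GC content: GC 16/20 = 80.0%, outside 36.5–56.0% ✗
homopolymer run: longest run = 4 ✓
Tm: Tm = 2·4 + 4·16 = 72°C ✓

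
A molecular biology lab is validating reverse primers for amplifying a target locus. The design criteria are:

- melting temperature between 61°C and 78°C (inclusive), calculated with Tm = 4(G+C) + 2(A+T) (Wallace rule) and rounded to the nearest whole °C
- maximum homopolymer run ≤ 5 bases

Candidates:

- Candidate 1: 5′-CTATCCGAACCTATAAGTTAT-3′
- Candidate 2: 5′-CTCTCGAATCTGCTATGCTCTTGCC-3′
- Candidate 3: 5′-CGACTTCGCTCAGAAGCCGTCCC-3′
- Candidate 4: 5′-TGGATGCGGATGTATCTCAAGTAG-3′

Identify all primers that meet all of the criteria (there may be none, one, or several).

Candidate 2, Candidate 3 and Candidate 4.

Candidate 1 (21 nt, A=7 T=7 G=2 C=5): Tm = 2·14 + 4·7 = 56°C, outside 61–78°C ✗; longest run = 2 ✓ — fails.
Candidate 2 (25 nt, A=3 T=9 G=4 C=9): Tm = 2·12 + 4·13 = 76°C ✓; longest run = 2 ✓ — passes.
Candidate 3 (23 nt, A=4 T=4 G=5 C=10): Tm = 2·8 + 4·15 = 76°C ✓; longest run = 3 ✓ — passes.
Candidate 4 (24 nt, A=6 T=7 G=8 C=3): Tm = 2·13 + 4·11 = 70°C ✓; longest run = 2 ✓ — passes.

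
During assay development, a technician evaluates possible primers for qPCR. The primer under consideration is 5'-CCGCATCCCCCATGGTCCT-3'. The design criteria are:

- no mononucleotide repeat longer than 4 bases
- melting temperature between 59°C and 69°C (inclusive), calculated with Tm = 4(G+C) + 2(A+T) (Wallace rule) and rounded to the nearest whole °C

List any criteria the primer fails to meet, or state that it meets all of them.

Fails: homopolymer run.

Base counts: A=2, T=4, G=3, C=10 (length 19).
homopolymer run: longest run = 5, exceeds 4 ✗
Tm: Tm = 2·6 + 4·13 = 64°C ✓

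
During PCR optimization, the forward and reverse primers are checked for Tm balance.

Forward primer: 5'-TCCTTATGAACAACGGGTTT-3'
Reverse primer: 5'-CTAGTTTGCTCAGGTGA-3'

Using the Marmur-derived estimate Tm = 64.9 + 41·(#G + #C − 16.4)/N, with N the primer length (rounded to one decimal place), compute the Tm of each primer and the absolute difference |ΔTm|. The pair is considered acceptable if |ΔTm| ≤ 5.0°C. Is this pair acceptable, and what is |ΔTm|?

Forward: G+C = 8, N = 20 → Tm = 64.9 + 41·(8 − 16.4)/20 = 47.7°C.
Reverse: G+C = 8, N = 17 → Tm = 64.9 + 41·(8 − 16.4)/17 = 44.6°C.
|ΔTm| = |47.7 − 44.6| = 3.1°C, ≤ 5.0°C.

|ΔTm| = 3.1°C; the pair is acceptable.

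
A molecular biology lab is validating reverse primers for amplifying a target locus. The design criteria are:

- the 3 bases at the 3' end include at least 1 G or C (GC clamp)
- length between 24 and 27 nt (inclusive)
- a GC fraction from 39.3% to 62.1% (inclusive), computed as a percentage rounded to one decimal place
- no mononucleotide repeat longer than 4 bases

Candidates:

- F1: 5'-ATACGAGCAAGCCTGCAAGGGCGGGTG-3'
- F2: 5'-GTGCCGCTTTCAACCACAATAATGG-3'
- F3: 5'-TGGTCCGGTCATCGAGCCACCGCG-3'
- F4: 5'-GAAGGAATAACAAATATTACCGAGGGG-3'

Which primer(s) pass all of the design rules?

F2 and F4.

F1 (27 nt, A=7 T=3 G=11 C=6): 3' end GTG has 2 G/C ✓; length 27 ✓; GC 17/27 = 63.0%, outside 39.3–62.1% ✗; longest run = 3 ✓ — fails.
F2 (25 nt, A=7 T=6 G=5 C=7): 3' end TGG has 2 G/C ✓; length 25 ✓; GC 12/25 = 48.0% ✓; longest run = 3 ✓ — passes.
F3 (24 nt, A=3 T=4 G=8 C=9): 3' end GCG has 3 G/C ✓; length 24 ✓; GC 17/24 = 70.8%, outside 39.3–62.1% ✗; longest run = 2 ✓ — fails.
F4 (27 nt, A=12 T=4 G=8 C=3): 3' end GGG has 3 G/C ✓; length 27 ✓; GC 11/27 = 40.7% ✓; longest run = 4 ✓ — passes.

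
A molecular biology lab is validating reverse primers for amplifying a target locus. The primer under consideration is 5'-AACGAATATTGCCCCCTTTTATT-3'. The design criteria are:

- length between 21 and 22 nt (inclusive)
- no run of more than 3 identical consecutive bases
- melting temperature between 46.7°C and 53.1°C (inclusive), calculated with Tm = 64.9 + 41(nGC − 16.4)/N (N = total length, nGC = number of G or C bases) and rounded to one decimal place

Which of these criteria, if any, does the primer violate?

Base counts: A=6, T=9, G=2, C=6 (length 23).
length: length 23, outside 21–22 ✗
homopolymer run: longest run = 5, exceeds 3 ✗
Tm: Tm = 64.9 + 41·(8 − 16.4)/23 = 49.9°C ✓

Fails: length, homopolymer run.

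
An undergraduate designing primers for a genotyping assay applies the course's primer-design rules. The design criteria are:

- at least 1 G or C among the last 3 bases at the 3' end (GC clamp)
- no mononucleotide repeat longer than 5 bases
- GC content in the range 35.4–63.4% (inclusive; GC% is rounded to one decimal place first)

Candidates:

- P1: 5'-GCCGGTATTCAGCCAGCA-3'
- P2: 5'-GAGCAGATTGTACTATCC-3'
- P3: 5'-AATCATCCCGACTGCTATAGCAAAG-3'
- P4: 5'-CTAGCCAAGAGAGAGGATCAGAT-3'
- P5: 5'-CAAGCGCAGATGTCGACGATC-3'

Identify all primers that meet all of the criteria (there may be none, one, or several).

P1, P2, P3, P4 and P5.

P1 (18 nt, A=4 T=3 G=5 C=6): 3' end GCA has 2 G/C ✓; longest run = 2 ✓; GC 11/18 = 61.1% ✓ — passes.
P2 (18 nt, A=5 T=5 G=4 C=4): 3' end TCC has 2 G/C ✓; longest run = 2 ✓; GC 8/18 = 44.4% ✓ — passes.
P3 (25 nt, A=9 T=5 G=4 C=7): 3' end AAG has 1 G/C ✓; longest run = 3 ✓; GC 11/25 = 44.0% ✓ — passes.
P4 (23 nt, A=9 T=3 G=7 C=4): 3' end GAT has 1 G/C ✓; longest run = 2 ✓; GC 11/23 = 47.8% ✓ — passes.
P5 (21 nt, A=6 T=3 G=6 C=6): 3' end ATC has 1 G/C ✓; longest run = 2 ✓; GC 12/21 = 57.1% ✓ — passes.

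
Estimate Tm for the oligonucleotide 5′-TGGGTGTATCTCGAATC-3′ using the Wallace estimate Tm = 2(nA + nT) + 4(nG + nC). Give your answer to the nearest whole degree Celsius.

50°C

Base counts: A=3, T=6, G=5, C=3 (length 17).
Tm = 2·(3+6) + 4·(5+3) = 2·9 + 4·8 = 18 + 32 = 50°C.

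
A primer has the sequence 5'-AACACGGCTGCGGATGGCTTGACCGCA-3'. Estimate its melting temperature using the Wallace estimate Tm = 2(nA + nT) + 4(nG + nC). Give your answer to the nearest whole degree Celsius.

Base counts: A=6, T=4, G=9, C=8 (length 27).
Tm = 2·(6+4) + 4·(9+8) = 2·10 + 4·17 = 20 + 68 = 88°C.

88°C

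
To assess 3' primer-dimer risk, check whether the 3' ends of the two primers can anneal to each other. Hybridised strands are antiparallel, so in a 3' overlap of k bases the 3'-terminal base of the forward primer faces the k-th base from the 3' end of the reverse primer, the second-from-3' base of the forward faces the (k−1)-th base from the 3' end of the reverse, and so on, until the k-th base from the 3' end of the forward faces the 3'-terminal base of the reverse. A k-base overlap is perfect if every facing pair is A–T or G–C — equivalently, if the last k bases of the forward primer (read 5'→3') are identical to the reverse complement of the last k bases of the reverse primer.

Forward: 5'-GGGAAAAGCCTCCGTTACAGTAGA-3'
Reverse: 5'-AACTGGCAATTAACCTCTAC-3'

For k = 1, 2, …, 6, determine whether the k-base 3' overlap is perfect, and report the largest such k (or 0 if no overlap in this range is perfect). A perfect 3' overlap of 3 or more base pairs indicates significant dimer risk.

Longest perfect overlap: 5 complementary base pairs; significant dimer risk (threshold 3).

Last 6 bases (5'→3') — forward …AGTAGA, reverse …CTCTAC.
Reverse complement of the reverse primer's last 6 bases: GTAGAG; its first k bases are the reverse complement of the reverse primer's last k bases, so a perfect k-base overlap needs the forward primer's last k bases to equal them.
Comparing (forward last k vs required): k=1: A vs G ✗; k=2: GA vs GT ✗; k=3: AGA vs GTA ✗; k=4: TAGA vs GTAG ✗; k=5: GTAGA vs GTAGA ✓; k=6: AGTAGA vs GTAGAG ✗.
Only k = 5 is perfect, so the longest perfect 3' overlap is 5.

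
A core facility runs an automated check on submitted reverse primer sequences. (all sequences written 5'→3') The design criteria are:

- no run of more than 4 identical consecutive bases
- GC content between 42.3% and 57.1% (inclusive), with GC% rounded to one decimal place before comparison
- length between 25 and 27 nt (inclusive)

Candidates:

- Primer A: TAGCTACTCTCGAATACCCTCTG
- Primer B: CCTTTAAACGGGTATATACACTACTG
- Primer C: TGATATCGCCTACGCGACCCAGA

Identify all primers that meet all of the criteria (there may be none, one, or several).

Primer A (23 nt, A=5 T=7 G=3 C=8): longest run = 3 ✓; GC 11/23 = 47.8% ✓; length 23, outside 25–27 ✗ — fails.
Primer B (26 nt, A=8 T=8 G=4 C=6): longest run = 3 ✓; GC 10/26 = 38.5%, outside 42.3–57.1% ✗; length 26 ✓ — fails.
Primer C (23 nt, A=6 T=4 G=5 C=8): longest run = 3 ✓; GC 13/23 = 56.5% ✓; length 23, outside 25–27 ✗ — fails.

None of the candidates satisfy all criteria.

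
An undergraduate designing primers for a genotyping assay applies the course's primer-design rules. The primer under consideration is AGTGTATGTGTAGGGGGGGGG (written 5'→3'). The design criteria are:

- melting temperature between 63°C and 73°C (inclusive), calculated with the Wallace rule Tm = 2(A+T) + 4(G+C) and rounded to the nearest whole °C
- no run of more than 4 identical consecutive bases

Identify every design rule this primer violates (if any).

Fails: homopolymer run.

Base counts: A=3, T=5, G=13, C=0 (length 21).
Tm: Tm = 2·8 + 4·13 = 68°C ✓
homopolymer run: longest run = 9, exceeds 4 ✗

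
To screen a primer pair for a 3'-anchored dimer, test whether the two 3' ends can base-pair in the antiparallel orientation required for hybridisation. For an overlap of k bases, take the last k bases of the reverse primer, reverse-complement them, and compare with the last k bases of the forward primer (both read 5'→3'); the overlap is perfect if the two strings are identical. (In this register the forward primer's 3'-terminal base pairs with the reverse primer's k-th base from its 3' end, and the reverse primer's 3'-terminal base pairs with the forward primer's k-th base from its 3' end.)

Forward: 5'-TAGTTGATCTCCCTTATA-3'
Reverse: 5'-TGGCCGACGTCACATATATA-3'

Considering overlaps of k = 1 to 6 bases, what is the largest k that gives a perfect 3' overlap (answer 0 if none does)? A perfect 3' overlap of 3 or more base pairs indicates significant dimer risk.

Last 6 bases (5'→3') — forward …CTTATA, reverse …TATATA.
Reverse complement of the reverse primer's last 6 bases: TATATA; its first k bases are the reverse complement of the reverse primer's last k bases, so a perfect k-base overlap needs the forward primer's last k bases to equal them.
Comparing (forward last k vs required): k=1: A vs T ✗; k=2: TA vs TA ✓; k=3: ATA vs TAT ✗; k=4: TATA vs TATA ✓; k=5: TTATA vs TATAT ✗; k=6: CTTATA vs TATATA ✗.
Perfect overlaps at k = 2, 4; the largest is 4.

Longest perfect overlap: 4 complementary base pairs; significant dimer risk (threshold 3).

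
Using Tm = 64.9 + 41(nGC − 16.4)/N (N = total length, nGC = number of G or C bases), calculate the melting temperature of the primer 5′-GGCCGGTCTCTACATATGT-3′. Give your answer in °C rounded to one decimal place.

51.1°C

Base counts: A=3, T=6, G=5, C=5; G+C = 10, N = 19.
Tm = 64.9 + 41·(10 − 16.4)/19 = 64.9 + -262.40/19 = 51.1°C.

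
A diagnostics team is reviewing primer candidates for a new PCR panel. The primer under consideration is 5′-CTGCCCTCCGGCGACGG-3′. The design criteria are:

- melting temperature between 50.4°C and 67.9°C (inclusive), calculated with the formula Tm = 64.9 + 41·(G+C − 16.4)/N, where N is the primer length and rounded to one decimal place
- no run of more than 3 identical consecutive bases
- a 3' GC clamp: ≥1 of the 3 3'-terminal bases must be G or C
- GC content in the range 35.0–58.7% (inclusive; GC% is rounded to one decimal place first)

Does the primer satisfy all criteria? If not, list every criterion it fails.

Base counts: A=1, T=2, G=6, C=8 (length 17).
Tm: Tm = 64.9 + 41·(14 − 16.4)/17 = 59.1°C ✓
homopolymer run: longest run = 3 ✓
GC clamp: 3' end CGG has 3 G/C ✓
GC content: GC 14/17 = 82.4%, outside 35.0–58.7% ✗

Fails: GC content.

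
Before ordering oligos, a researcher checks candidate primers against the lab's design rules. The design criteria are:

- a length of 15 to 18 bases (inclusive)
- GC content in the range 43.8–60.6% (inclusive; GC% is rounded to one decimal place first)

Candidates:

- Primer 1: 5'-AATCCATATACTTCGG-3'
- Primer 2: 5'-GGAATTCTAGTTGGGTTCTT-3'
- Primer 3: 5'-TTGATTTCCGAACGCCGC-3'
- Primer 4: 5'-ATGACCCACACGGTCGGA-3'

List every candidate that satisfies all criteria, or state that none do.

Primer 1 (16 nt, A=5 T=5 G=2 C=4): length 16 ✓; GC 6/16 = 37.5%, outside 43.8–60.6% ✗ — fails.
Primer 2 (20 nt, A=3 T=9 G=6 C=2): length 20, outside 15–18 ✗; GC 8/20 = 40.0%, outside 43.8–60.6% ✗ — fails.
Primer 3 (18 nt, A=3 T=5 G=4 C=6): length 18 ✓; GC 10/18 = 55.6% ✓ — passes.
Primer 4 (18 nt, A=5 T=2 G=5 C=6): length 18 ✓; GC 11/18 = 61.1%, outside 43.8–60.6% ✗ — fails.

Primer 3 only.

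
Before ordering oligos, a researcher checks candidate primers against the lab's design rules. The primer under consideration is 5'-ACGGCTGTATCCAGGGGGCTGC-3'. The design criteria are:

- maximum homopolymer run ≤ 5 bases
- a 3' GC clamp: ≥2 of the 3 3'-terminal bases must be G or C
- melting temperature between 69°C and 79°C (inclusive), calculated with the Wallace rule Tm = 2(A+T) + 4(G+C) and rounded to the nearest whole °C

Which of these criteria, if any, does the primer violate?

Base counts: A=3, T=4, G=9, C=6 (length 22).
homopolymer run: longest run = 5 ✓
GC clamp: 3' end TGC has 2 G/C ✓
Tm: Tm = 2·7 + 4·15 = 74°C ✓

Meets all criteria.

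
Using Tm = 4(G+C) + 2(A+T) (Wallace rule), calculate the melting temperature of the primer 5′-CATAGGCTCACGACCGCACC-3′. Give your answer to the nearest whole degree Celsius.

66°C

Base counts: A=5, T=2, G=4, C=9 (length 20).
Tm = 2·(5+2) + 4·(4+9) = 2·7 + 4·13 = 14 + 52 = 66°C.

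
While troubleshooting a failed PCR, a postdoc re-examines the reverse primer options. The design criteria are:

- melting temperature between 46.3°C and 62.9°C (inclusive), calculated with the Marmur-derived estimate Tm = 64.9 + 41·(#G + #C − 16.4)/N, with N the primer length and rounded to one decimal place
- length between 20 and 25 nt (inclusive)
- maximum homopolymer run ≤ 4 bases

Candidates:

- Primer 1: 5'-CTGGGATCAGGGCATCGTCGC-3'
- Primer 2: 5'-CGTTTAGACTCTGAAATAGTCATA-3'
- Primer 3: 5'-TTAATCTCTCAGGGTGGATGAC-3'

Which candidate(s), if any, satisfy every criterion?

Primer 1 (21 nt, A=3 T=4 G=8 C=6): Tm = 64.9 + 41·(14 − 16.4)/21 = 60.2°C ✓; length 21 ✓; longest run = 3 ✓ — passes.
Primer 2 (24 nt, A=8 T=8 G=4 C=4): Tm = 64.9 + 41·(8 − 16.4)/24 = 50.6°C ✓; length 24 ✓; longest run = 3 ✓ — passes.
Primer 3 (22 nt, A=5 T=7 G=6 C=4): Tm = 64.9 + 41·(10 − 16.4)/22 = 53.0°C ✓; length 22 ✓; longest run = 3 ✓ — passes.

Primer 1, Primer 2 and Primer 3.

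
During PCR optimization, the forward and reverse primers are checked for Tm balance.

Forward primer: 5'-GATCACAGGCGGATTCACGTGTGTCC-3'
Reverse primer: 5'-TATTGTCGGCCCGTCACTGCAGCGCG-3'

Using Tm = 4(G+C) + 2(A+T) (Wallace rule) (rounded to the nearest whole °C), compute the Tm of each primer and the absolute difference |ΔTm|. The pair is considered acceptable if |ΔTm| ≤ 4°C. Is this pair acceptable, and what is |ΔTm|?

Forward: A=5 T=6 G=8 C=7 → Tm = 2·11 + 4·15 = 82°C.
Reverse: A=3 T=6 G=8 C=9 → Tm = 2·9 + 4·17 = 86°C.
|ΔTm| = |82 − 86| = 4°C, ≤ 4°C.

|ΔTm| = 4°C; the pair is acceptable.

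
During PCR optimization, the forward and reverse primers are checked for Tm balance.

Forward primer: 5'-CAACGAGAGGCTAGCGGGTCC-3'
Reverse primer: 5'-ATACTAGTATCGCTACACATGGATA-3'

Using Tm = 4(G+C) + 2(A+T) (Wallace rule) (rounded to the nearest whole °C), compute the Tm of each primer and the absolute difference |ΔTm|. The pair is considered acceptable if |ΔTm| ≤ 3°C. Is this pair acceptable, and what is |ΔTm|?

Forward: A=5 T=2 G=8 C=6 → Tm = 2·7 + 4·14 = 70°C.
Reverse: A=9 T=7 G=4 C=5 → Tm = 2·16 + 4·9 = 68°C.
|ΔTm| = |70 − 68| = 2°C, ≤ 3°C.

|ΔTm| = 2°C; the pair is acceptable.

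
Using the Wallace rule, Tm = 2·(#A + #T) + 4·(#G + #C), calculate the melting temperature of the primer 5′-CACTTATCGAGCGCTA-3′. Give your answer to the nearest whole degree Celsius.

48°C

Base counts: A=4, T=4, G=3, C=5 (length 16).
Tm = 2·(4+4) + 4·(3+5) = 2·8 + 4·8 = 16 + 32 = 48°C.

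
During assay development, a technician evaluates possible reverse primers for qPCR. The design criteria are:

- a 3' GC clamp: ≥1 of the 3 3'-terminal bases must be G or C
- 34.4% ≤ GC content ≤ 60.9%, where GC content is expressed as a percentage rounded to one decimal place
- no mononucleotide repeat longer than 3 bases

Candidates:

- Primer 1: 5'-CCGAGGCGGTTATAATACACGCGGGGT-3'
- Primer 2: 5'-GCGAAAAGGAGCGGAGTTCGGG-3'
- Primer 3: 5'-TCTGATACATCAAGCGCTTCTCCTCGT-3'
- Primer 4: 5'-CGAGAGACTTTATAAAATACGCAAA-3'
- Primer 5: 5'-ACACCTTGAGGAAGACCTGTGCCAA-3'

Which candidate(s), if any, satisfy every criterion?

Primer 1 (27 nt, A=6 T=5 G=10 C=6): 3' end GGT has 2 G/C ✓; GC 16/27 = 59.3% ✓; longest run = 4, exceeds 3 ✗ — fails.
Primer 2 (22 nt, A=6 T=2 G=11 C=3): 3' end GGG has 3 G/C ✓; GC 14/22 = 63.6%, outside 34.4–60.9% ✗; longest run = 4, exceeds 3 ✗ — fails.
Primer 3 (27 nt, A=5 T=9 G=4 C=9): 3' end CGT has 2 G/C ✓; GC 13/27 = 48.1% ✓; longest run = 2 ✓ — passes.
Primer 4 (25 nt, A=12 T=5 G=4 C=4): 3' end AAA has 0 G/C, need ≥1 ✗; GC 8/25 = 32.0%, outside 34.4–60.9% ✗; longest run = 4, exceeds 3 ✗ — fails.
Primer 5 (25 nt, A=8 T=4 G=6 C=7): 3' end CAA has 1 G/C ✓; GC 13/25 = 52.0% ✓; longest run = 2 ✓ — passes.

Primer 3 and Primer 5.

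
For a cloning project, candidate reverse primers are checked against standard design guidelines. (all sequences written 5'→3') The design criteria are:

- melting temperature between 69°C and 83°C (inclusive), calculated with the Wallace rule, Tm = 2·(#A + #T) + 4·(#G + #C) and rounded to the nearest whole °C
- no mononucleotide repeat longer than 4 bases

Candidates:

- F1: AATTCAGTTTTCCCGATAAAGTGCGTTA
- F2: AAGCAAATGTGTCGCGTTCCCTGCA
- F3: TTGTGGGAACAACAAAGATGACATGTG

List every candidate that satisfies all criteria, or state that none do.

F1, F2 and F3.

F1 (28 nt, A=8 T=10 G=5 C=5): Tm = 2·18 + 4·10 = 76°C ✓; longest run = 4 ✓ — passes.
F2 (25 nt, A=6 T=6 G=6 C=7): Tm = 2·12 + 4·13 = 76°C ✓; longest run = 3 ✓ — passes.
F3 (27 nt, A=10 T=6 G=8 C=3): Tm = 2·16 + 4·11 = 76°C ✓; longest run = 3 ✓ — passes.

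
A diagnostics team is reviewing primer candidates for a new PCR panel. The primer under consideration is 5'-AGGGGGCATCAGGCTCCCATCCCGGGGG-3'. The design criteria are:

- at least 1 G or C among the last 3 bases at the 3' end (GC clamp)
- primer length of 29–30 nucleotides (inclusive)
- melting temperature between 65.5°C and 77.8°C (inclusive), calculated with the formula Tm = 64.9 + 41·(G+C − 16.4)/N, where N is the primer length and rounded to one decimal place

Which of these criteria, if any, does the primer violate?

Base counts: A=4, T=3, G=12, C=9 (length 28).
GC clamp: 3' end GGG has 3 G/C ✓
length: length 28, outside 29–30 ✗
Tm: Tm = 64.9 + 41·(21 − 16.4)/28 = 71.6°C ✓

Fails: length.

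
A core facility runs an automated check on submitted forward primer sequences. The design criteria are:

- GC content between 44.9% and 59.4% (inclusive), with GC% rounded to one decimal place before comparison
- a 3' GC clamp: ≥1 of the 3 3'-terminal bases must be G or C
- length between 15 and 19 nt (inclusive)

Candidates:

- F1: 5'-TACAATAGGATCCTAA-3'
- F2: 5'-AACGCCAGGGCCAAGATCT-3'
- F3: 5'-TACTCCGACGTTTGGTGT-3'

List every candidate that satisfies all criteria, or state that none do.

F2 and F3.

F1 (16 nt, A=7 T=4 G=2 C=3): GC 5/16 = 31.3%, outside 44.9–59.4% ✗; 3' end TAA has 0 G/C, need ≥1 ✗; length 16 ✓ — fails.
F2 (19 nt, A=6 T=2 G=5 C=6): GC 11/19 = 57.9% ✓; 3' end TCT has 1 G/C ✓; length 19 ✓ — passes.
F3 (18 nt, A=2 T=7 G=5 C=4): GC 9/18 = 50.0% ✓; 3' end TGT has 1 G/C ✓; length 18 ✓ — passes.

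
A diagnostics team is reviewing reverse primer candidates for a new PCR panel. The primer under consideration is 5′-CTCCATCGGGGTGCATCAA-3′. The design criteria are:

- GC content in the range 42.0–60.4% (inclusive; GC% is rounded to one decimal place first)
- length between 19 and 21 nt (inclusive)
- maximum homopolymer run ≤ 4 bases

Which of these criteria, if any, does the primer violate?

Base counts: A=4, T=4, G=5, C=6 (length 19).
GC content: GC 11/19 = 57.9% ✓
length: length 19 ✓
homopolymer run: longest run = 4 ✓

Meets all criteria.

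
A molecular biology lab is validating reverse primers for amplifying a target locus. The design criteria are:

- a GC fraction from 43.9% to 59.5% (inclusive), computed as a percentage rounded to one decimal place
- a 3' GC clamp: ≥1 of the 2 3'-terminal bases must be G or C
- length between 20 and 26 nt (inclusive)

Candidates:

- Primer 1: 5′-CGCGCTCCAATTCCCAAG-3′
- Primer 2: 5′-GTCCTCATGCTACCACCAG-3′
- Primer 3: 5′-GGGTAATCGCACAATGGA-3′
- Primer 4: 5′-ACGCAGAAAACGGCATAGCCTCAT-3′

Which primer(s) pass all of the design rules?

None of the candidates satisfy all criteria.

Primer 1 (18 nt, A=4 T=3 G=3 C=8): GC 11/18 = 61.1%, outside 43.9–59.5% ✗; 3' end AG has 1 G/C ✓; length 18, outside 20–26 ✗ — fails.
Primer 2 (19 nt, A=4 T=4 G=3 C=8): GC 11/19 = 57.9% ✓; 3' end AG has 1 G/C ✓; length 19, outside 20–26 ✗ — fails.
Primer 3 (18 nt, A=6 T=3 G=6 C=3): GC 9/18 = 50.0% ✓; 3' end GA has 1 G/C ✓; length 18, outside 20–26 ✗ — fails.
Primer 4 (24 nt, A=9 T=3 G=5 C=7): GC 12/24 = 50.0% ✓; 3' end AT has 0 G/C, need ≥1 ✗; length 24 ✓ — fails.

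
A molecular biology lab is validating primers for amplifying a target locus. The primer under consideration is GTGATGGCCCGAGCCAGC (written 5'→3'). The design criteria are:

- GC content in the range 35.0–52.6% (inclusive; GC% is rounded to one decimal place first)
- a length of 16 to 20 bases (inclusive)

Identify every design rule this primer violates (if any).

Fails: GC content.

Base counts: A=3, T=2, G=7, C=6 (length 18).
GC content: GC 13/18 = 72.2%, outside 35.0–52.6% ✗
length: length 18 ✓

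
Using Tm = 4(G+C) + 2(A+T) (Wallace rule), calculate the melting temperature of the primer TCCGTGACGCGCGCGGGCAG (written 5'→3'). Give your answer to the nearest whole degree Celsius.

Base counts: A=2, T=2, G=9, C=7 (length 20).
Tm = 2·(2+2) + 4·(9+7) = 2·4 + 4·16 = 8 + 64 = 72°C.

72°C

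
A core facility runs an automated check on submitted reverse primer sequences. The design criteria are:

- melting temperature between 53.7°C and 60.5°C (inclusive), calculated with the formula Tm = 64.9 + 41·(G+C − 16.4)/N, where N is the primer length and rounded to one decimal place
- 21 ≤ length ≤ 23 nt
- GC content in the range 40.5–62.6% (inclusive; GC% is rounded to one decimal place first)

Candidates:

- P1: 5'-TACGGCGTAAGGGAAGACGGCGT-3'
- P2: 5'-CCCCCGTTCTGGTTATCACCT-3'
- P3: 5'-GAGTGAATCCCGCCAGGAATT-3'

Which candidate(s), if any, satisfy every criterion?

P2 and P3.

P1 (23 nt, A=6 T=3 G=10 C=4): Tm = 64.9 + 41·(14 − 16.4)/23 = 60.6°C, outside 53.7–60.5°C ✗; length 23 ✓; GC 14/23 = 60.9% ✓ — fails.
P2 (21 nt, A=2 T=7 G=3 C=9): Tm = 64.9 + 41·(12 − 16.4)/21 = 56.3°C ✓; length 21 ✓; GC 12/21 = 57.1% ✓ — passes.
P3 (21 nt, A=6 T=4 G=6 C=5): Tm = 64.9 + 41·(11 − 16.4)/21 = 54.4°C ✓; length 21 ✓; GC 11/21 = 52.4% ✓ — passes.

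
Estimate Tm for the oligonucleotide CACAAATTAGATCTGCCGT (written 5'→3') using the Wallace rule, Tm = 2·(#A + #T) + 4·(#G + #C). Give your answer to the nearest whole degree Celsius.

54°C

Base counts: A=6, T=5, G=3, C=5 (length 19).
Tm = 2·(6+5) + 4·(3+5) = 2·11 + 4·8 = 22 + 32 = 54°C.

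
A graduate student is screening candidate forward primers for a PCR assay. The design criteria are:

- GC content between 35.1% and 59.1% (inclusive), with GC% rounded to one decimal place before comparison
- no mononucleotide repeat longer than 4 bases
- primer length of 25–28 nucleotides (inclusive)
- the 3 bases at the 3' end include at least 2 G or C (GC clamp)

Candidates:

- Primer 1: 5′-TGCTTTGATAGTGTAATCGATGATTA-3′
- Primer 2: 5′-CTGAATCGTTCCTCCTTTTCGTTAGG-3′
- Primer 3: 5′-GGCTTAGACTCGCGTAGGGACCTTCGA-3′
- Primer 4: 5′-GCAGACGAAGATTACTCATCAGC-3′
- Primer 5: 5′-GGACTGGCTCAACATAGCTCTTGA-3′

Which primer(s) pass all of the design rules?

Primer 2 only.

Primer 1 (26 nt, A=7 T=11 G=6 C=2): GC 8/26 = 30.8%, outside 35.1–59.1% ✗; longest run = 3 ✓; length 26 ✓; 3' end TTA has 0 G/C, need ≥2 ✗ — fails.
Primer 2 (26 nt, A=3 T=11 G=5 C=7): GC 12/26 = 46.2% ✓; longest run = 4 ✓; length 26 ✓; 3' end AGG has 2 G/C ✓ — passes.
Primer 3 (27 nt, A=5 T=6 G=9 C=7): GC 16/27 = 59.3%, outside 35.1–59.1% ✗; longest run = 3 ✓; length 27 ✓; 3' end CGA has 2 G/C ✓ — fails.
Primer 4 (23 nt, A=8 T=4 G=5 C=6): GC 11/23 = 47.8% ✓; longest run = 2 ✓; length 23, outside 25–28 ✗; 3' end AGC has 2 G/C ✓ — fails.
Primer 5 (24 nt, A=6 T=6 G=6 C=6): GC 12/24 = 50.0% ✓; longest run = 2 ✓; length 24, outside 25–28 ✗; 3' end TGA has 1 G/C, need ≥2 ✗ — fails.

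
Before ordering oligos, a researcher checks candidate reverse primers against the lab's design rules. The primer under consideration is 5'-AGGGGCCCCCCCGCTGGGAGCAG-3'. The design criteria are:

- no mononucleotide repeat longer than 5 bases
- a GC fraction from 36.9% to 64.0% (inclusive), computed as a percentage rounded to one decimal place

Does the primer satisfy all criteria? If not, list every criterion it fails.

Fails: homopolymer run, GC content.

Base counts: A=3, T=1, G=10, C=9 (length 23).
homopolymer run: longest run = 7, exceeds 5 ✗
GC content: GC 19/23 = 82.6%, outside 36.9–64.0% ✗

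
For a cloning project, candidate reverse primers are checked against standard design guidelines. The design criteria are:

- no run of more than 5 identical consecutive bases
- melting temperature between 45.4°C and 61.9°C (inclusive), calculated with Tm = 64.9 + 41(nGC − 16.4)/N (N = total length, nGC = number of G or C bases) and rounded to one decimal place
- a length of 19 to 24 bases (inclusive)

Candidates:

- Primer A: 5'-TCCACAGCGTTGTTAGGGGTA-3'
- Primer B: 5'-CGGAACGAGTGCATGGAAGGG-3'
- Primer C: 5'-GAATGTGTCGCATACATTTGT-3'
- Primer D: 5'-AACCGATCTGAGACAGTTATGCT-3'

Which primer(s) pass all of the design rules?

Primer A (21 nt, A=4 T=6 G=7 C=4): longest run = 4 ✓; Tm = 64.9 + 41·(11 − 16.4)/21 = 54.4°C ✓; length 21 ✓ — passes.
Primer B (21 nt, A=6 T=2 G=10 C=3): longest run = 3 ✓; Tm = 64.9 + 41·(13 − 16.4)/21 = 58.3°C ✓; length 21 ✓ — passes.
Primer C (21 nt, A=5 T=8 G=5 C=3): longest run = 3 ✓; Tm = 64.9 + 41·(8 − 16.4)/21 = 48.5°C ✓; length 21 ✓ — passes.
Primer D (23 nt, A=7 T=6 G=5 C=5): longest run = 2 ✓; Tm = 64.9 + 41·(10 − 16.4)/23 = 53.5°C ✓; length 23 ✓ — passes.

Primer A, Primer B, Primer C and Primer D.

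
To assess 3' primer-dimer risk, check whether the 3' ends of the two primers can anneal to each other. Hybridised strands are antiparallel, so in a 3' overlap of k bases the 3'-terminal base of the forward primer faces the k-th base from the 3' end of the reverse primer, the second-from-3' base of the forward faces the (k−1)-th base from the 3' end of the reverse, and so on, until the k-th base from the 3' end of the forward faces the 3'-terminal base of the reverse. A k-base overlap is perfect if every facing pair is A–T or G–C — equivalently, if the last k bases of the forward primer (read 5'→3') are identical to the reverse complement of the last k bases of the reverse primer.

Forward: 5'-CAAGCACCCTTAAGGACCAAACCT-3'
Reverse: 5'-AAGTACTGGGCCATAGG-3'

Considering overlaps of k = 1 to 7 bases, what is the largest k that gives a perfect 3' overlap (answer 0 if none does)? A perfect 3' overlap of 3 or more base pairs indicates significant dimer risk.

Last 7 bases (5'→3') — forward …CAAACCT, reverse …CCATAGG.
Reverse complement of the reverse primer's last 7 bases: CCTATGG; its first k bases are the reverse complement of the reverse primer's last k bases, so a perfect k-base overlap needs the forward primer's last k bases to equal them.
Comparing (forward last k vs required): k=1: T vs C ✗; k=2: CT vs CC ✗; k=3: CCT vs CCT ✓; k=4: ACCT vs CCTA ✗; k=5: AACCT vs CCTAT ✗; k=6: AAACCT vs CCTATG ✗; k=7: CAAACCT vs CCTATGG ✗.
Only k = 3 is perfect, so the longest perfect 3' overlap is 3.

Longest perfect overlap: 3 complementary base pairs; significant dimer risk (threshold 3).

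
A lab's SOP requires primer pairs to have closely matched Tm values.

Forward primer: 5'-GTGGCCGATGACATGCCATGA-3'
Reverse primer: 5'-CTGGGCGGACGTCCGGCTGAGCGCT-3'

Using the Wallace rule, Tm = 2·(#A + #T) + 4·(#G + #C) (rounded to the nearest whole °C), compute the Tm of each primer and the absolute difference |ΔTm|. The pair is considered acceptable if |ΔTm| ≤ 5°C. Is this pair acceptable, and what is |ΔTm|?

Forward: A=5 T=4 G=7 C=5 → Tm = 2·9 + 4·12 = 66°C.
Reverse: A=2 T=4 G=11 C=8 → Tm = 2·6 + 4·19 = 88°C.
|ΔTm| = |66 − 88| = 22°C, > 5°C.

|ΔTm| = 22°C; the pair is not acceptable.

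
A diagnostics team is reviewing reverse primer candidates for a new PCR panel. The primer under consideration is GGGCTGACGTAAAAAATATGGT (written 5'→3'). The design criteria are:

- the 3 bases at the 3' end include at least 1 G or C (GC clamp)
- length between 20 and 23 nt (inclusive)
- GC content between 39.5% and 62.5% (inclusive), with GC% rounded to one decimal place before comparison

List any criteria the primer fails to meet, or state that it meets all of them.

Base counts: A=8, T=5, G=7, C=2 (length 22).
GC clamp: 3' end GGT has 2 G/C ✓
length: length 22 ✓
GC content: GC 9/22 = 40.9% ✓

Meets all criteria.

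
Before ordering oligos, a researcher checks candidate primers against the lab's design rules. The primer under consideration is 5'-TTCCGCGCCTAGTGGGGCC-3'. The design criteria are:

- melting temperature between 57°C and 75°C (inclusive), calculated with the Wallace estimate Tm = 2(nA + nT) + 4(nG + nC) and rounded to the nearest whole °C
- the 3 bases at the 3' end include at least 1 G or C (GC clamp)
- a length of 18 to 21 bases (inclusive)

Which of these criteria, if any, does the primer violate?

Meets all criteria.

Base counts: A=1, T=4, G=7, C=7 (length 19).
Tm: Tm = 2·5 + 4·14 = 66°C ✓
GC clamp: 3' end GCC has 3 G/C ✓
length: length 19 ✓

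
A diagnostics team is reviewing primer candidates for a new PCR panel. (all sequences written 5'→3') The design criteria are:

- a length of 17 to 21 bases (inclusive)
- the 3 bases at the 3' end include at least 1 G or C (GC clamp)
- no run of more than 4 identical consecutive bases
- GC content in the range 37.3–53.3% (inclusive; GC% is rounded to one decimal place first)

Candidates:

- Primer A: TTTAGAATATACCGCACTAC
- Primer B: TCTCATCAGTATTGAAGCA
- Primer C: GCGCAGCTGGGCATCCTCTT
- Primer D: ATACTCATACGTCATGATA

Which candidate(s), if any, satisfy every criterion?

Primer A (20 nt, A=7 T=6 G=2 C=5): length 20 ✓; 3' end TAC has 1 G/C ✓; longest run = 3 ✓; GC 7/20 = 35.0%, outside 37.3–53.3% ✗ — fails.
Primer B (19 nt, A=6 T=6 G=3 C=4): length 19 ✓; 3' end GCA has 2 G/C ✓; longest run = 2 ✓; GC 7/19 = 36.8%, outside 37.3–53.3% ✗ — fails.
Primer C (20 nt, A=2 T=5 G=6 C=7): length 20 ✓; 3' end CTT has 1 G/C ✓; longest run = 3 ✓; GC 13/20 = 65.0%, outside 37.3–53.3% ✗ — fails.
Primer D (19 nt, A=7 T=6 G=2 C=4): length 19 ✓; 3' end ATA has 0 G/C, need ≥1 ✗; longest run = 1 ✓; GC 6/19 = 31.6%, outside 37.3–53.3% ✗ — fails.

None of the candidates satisfy all criteria.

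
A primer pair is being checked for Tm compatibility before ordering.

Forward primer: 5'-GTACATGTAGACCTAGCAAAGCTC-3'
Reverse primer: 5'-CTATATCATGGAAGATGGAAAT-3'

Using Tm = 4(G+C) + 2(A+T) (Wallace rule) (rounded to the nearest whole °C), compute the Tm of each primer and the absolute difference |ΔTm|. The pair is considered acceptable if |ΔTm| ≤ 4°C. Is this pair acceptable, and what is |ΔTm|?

|ΔTm| = 12°C; the pair is not acceptable.

Forward: A=8 T=5 G=5 C=6 → Tm = 2·13 + 4·11 = 70°C.
Reverse: A=9 T=6 G=5 C=2 → Tm = 2·15 + 4·7 = 58°C.
|ΔTm| = |70 − 58| = 12°C, > 4°C.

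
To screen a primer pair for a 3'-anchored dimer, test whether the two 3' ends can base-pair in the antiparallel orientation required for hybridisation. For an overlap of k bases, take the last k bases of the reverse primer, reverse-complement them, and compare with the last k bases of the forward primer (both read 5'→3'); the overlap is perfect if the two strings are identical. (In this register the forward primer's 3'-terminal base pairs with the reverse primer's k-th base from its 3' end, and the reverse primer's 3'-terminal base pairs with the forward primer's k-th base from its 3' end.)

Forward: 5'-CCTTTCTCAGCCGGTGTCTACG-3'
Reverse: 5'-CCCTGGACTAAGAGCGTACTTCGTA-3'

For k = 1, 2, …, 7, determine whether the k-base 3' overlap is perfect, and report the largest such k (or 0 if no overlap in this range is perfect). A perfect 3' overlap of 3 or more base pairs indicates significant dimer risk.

Last 7 bases (5'→3') — forward …GTCTACG, reverse …CTTCGTA.
Reverse complement of the reverse primer's last 7 bases: TACGAAG; its first k bases are the reverse complement of the reverse primer's last k bases, so a perfect k-base overlap needs the forward primer's last k bases to equal them.
Comparing (forward last k vs required): k=1: G vs T ✗; k=2: CG vs TA ✗; k=3: ACG vs TAC ✗; k=4: TACG vs TACG ✓; k=5: CTACG vs TACGA ✗; k=6: TCTACG vs TACGAA ✗; k=7: GTCTACG vs TACGAAG ✗.
Only k = 4 is perfect, so the longest perfect 3' overlap is 4.

Longest perfect overlap: 4 complementary base pairs; significant dimer risk (threshold 3).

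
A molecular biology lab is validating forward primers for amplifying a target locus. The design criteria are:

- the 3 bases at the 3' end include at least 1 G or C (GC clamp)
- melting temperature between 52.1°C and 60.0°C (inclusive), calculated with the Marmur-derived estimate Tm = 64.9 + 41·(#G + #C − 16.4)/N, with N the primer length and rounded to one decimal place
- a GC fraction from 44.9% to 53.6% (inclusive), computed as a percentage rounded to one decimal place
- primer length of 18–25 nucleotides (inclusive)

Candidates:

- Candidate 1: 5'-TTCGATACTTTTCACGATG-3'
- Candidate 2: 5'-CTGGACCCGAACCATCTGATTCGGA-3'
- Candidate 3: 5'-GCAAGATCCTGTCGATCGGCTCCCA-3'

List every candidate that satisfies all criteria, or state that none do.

Candidate 1 (19 nt, A=4 T=8 G=3 C=4): 3' end ATG has 1 G/C ✓; Tm = 64.9 + 41·(7 − 16.4)/19 = 44.6°C, outside 52.1–60.0°C ✗; GC 7/19 = 36.8%, outside 44.9–53.6% ✗; length 19 ✓ — fails.
Candidate 2 (25 nt, A=6 T=5 G=6 C=8): 3' end GGA has 2 G/C ✓; Tm = 64.9 + 41·(14 − 16.4)/25 = 61.0°C, outside 52.1–60.0°C ✗; GC 14/25 = 56.0%, outside 44.9–53.6% ✗; length 25 ✓ — fails.
Candidate 3 (25 nt, A=5 T=5 G=6 C=9): 3' end CCA has 2 G/C ✓; Tm = 64.9 + 41·(15 − 16.4)/25 = 62.6°C, outside 52.1–60.0°C ✗; GC 15/25 = 60.0%, outside 44.9–53.6% ✗; length 25 ✓ — fails.

None of the candidates satisfy all criteria.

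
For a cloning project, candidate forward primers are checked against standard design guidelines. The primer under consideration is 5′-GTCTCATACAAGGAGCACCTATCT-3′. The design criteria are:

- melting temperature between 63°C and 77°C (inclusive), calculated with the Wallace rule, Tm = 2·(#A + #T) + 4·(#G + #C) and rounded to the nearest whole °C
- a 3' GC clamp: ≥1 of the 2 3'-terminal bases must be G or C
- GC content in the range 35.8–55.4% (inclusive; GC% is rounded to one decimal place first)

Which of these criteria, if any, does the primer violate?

Meets all criteria.

Base counts: A=7, T=6, G=4, C=7 (length 24).
Tm: Tm = 2·13 + 4·11 = 70°C ✓
GC clamp: 3' end CT has 1 G/C ✓
GC content: GC 11/24 = 45.8% ✓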